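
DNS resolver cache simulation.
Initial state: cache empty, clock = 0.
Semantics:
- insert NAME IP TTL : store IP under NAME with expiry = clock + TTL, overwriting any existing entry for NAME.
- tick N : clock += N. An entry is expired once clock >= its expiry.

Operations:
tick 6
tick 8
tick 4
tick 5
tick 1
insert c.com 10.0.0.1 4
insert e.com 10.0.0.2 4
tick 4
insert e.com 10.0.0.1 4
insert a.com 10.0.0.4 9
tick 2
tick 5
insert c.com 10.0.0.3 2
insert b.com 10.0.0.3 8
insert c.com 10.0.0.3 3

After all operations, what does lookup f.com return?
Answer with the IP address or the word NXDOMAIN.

Answer: NXDOMAIN

Derivation:
Op 1: tick 6 -> clock=6.
Op 2: tick 8 -> clock=14.
Op 3: tick 4 -> clock=18.
Op 4: tick 5 -> clock=23.
Op 5: tick 1 -> clock=24.
Op 6: insert c.com -> 10.0.0.1 (expiry=24+4=28). clock=24
Op 7: insert e.com -> 10.0.0.2 (expiry=24+4=28). clock=24
Op 8: tick 4 -> clock=28. purged={c.com,e.com}
Op 9: insert e.com -> 10.0.0.1 (expiry=28+4=32). clock=28
Op 10: insert a.com -> 10.0.0.4 (expiry=28+9=37). clock=28
Op 11: tick 2 -> clock=30.
Op 12: tick 5 -> clock=35. purged={e.com}
Op 13: insert c.com -> 10.0.0.3 (expiry=35+2=37). clock=35
Op 14: insert b.com -> 10.0.0.3 (expiry=35+8=43). clock=35
Op 15: insert c.com -> 10.0.0.3 (expiry=35+3=38). clock=35
lookup f.com: not in cache (expired or never inserted)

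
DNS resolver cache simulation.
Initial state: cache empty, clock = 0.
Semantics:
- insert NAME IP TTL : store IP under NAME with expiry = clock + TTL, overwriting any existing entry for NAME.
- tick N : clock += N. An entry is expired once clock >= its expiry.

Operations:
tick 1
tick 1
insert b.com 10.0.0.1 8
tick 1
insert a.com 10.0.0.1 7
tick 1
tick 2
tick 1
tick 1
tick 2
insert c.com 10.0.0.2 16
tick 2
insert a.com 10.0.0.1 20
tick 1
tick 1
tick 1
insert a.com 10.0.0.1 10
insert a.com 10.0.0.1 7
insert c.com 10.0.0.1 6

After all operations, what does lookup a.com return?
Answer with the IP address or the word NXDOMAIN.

Op 1: tick 1 -> clock=1.
Op 2: tick 1 -> clock=2.
Op 3: insert b.com -> 10.0.0.1 (expiry=2+8=10). clock=2
Op 4: tick 1 -> clock=3.
Op 5: insert a.com -> 10.0.0.1 (expiry=3+7=10). clock=3
Op 6: tick 1 -> clock=4.
Op 7: tick 2 -> clock=6.
Op 8: tick 1 -> clock=7.
Op 9: tick 1 -> clock=8.
Op 10: tick 2 -> clock=10. purged={a.com,b.com}
Op 11: insert c.com -> 10.0.0.2 (expiry=10+16=26). clock=10
Op 12: tick 2 -> clock=12.
Op 13: insert a.com -> 10.0.0.1 (expiry=12+20=32). clock=12
Op 14: tick 1 -> clock=13.
Op 15: tick 1 -> clock=14.
Op 16: tick 1 -> clock=15.
Op 17: insert a.com -> 10.0.0.1 (expiry=15+10=25). clock=15
Op 18: insert a.com -> 10.0.0.1 (expiry=15+7=22). clock=15
Op 19: insert c.com -> 10.0.0.1 (expiry=15+6=21). clock=15
lookup a.com: present, ip=10.0.0.1 expiry=22 > clock=15

Answer: 10.0.0.1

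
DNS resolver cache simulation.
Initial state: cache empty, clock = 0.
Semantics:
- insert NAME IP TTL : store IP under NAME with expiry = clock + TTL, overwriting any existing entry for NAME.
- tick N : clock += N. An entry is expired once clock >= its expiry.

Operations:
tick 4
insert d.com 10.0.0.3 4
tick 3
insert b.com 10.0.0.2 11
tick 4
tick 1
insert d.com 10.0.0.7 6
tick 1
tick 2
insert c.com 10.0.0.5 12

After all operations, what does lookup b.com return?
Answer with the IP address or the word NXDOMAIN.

Answer: 10.0.0.2

Derivation:
Op 1: tick 4 -> clock=4.
Op 2: insert d.com -> 10.0.0.3 (expiry=4+4=8). clock=4
Op 3: tick 3 -> clock=7.
Op 4: insert b.com -> 10.0.0.2 (expiry=7+11=18). clock=7
Op 5: tick 4 -> clock=11. purged={d.com}
Op 6: tick 1 -> clock=12.
Op 7: insert d.com -> 10.0.0.7 (expiry=12+6=18). clock=12
Op 8: tick 1 -> clock=13.
Op 9: tick 2 -> clock=15.
Op 10: insert c.com -> 10.0.0.5 (expiry=15+12=27). clock=15
lookup b.com: present, ip=10.0.0.2 expiry=18 > clock=15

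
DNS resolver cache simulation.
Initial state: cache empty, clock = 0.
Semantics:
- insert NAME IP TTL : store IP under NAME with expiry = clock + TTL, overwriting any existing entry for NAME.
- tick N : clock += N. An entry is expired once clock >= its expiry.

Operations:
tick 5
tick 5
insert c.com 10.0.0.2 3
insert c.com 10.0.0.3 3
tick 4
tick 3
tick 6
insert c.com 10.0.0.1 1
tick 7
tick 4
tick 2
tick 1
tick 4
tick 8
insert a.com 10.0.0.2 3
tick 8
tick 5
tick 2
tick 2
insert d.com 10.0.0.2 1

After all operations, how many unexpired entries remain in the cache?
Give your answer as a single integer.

Answer: 1

Derivation:
Op 1: tick 5 -> clock=5.
Op 2: tick 5 -> clock=10.
Op 3: insert c.com -> 10.0.0.2 (expiry=10+3=13). clock=10
Op 4: insert c.com -> 10.0.0.3 (expiry=10+3=13). clock=10
Op 5: tick 4 -> clock=14. purged={c.com}
Op 6: tick 3 -> clock=17.
Op 7: tick 6 -> clock=23.
Op 8: insert c.com -> 10.0.0.1 (expiry=23+1=24). clock=23
Op 9: tick 7 -> clock=30. purged={c.com}
Op 10: tick 4 -> clock=34.
Op 11: tick 2 -> clock=36.
Op 12: tick 1 -> clock=37.
Op 13: tick 4 -> clock=41.
Op 14: tick 8 -> clock=49.
Op 15: insert a.com -> 10.0.0.2 (expiry=49+3=52). clock=49
Op 16: tick 8 -> clock=57. purged={a.com}
Op 17: tick 5 -> clock=62.
Op 18: tick 2 -> clock=64.
Op 19: tick 2 -> clock=66.
Op 20: insert d.com -> 10.0.0.2 (expiry=66+1=67). clock=66
Final cache (unexpired): {d.com} -> size=1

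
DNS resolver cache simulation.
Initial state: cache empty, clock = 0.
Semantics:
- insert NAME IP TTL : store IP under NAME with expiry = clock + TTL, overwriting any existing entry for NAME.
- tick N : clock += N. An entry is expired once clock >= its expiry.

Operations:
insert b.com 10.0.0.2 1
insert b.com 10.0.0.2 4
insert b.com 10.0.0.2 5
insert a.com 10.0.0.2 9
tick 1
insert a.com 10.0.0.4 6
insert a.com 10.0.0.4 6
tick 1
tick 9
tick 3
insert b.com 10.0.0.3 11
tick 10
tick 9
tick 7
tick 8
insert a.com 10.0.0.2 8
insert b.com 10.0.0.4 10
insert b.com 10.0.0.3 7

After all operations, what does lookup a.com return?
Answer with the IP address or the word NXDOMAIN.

Op 1: insert b.com -> 10.0.0.2 (expiry=0+1=1). clock=0
Op 2: insert b.com -> 10.0.0.2 (expiry=0+4=4). clock=0
Op 3: insert b.com -> 10.0.0.2 (expiry=0+5=5). clock=0
Op 4: insert a.com -> 10.0.0.2 (expiry=0+9=9). clock=0
Op 5: tick 1 -> clock=1.
Op 6: insert a.com -> 10.0.0.4 (expiry=1+6=7). clock=1
Op 7: insert a.com -> 10.0.0.4 (expiry=1+6=7). clock=1
Op 8: tick 1 -> clock=2.
Op 9: tick 9 -> clock=11. purged={a.com,b.com}
Op 10: tick 3 -> clock=14.
Op 11: insert b.com -> 10.0.0.3 (expiry=14+11=25). clock=14
Op 12: tick 10 -> clock=24.
Op 13: tick 9 -> clock=33. purged={b.com}
Op 14: tick 7 -> clock=40.
Op 15: tick 8 -> clock=48.
Op 16: insert a.com -> 10.0.0.2 (expiry=48+8=56). clock=48
Op 17: insert b.com -> 10.0.0.4 (expiry=48+10=58). clock=48
Op 18: insert b.com -> 10.0.0.3 (expiry=48+7=55). clock=48
lookup a.com: present, ip=10.0.0.2 expiry=56 > clock=48

Answer: 10.0.0.2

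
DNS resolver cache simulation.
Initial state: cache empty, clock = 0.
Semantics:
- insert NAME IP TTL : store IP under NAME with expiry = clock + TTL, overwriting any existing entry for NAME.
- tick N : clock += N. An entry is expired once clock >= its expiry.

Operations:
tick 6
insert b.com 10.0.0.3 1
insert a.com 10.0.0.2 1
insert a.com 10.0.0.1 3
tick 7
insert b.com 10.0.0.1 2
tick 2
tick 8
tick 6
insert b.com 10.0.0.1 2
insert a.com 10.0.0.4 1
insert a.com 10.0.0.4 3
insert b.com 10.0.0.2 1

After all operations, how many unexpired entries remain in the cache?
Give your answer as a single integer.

Op 1: tick 6 -> clock=6.
Op 2: insert b.com -> 10.0.0.3 (expiry=6+1=7). clock=6
Op 3: insert a.com -> 10.0.0.2 (expiry=6+1=7). clock=6
Op 4: insert a.com -> 10.0.0.1 (expiry=6+3=9). clock=6
Op 5: tick 7 -> clock=13. purged={a.com,b.com}
Op 6: insert b.com -> 10.0.0.1 (expiry=13+2=15). clock=13
Op 7: tick 2 -> clock=15. purged={b.com}
Op 8: tick 8 -> clock=23.
Op 9: tick 6 -> clock=29.
Op 10: insert b.com -> 10.0.0.1 (expiry=29+2=31). clock=29
Op 11: insert a.com -> 10.0.0.4 (expiry=29+1=30). clock=29
Op 12: insert a.com -> 10.0.0.4 (expiry=29+3=32). clock=29
Op 13: insert b.com -> 10.0.0.2 (expiry=29+1=30). clock=29
Final cache (unexpired): {a.com,b.com} -> size=2

Answer: 2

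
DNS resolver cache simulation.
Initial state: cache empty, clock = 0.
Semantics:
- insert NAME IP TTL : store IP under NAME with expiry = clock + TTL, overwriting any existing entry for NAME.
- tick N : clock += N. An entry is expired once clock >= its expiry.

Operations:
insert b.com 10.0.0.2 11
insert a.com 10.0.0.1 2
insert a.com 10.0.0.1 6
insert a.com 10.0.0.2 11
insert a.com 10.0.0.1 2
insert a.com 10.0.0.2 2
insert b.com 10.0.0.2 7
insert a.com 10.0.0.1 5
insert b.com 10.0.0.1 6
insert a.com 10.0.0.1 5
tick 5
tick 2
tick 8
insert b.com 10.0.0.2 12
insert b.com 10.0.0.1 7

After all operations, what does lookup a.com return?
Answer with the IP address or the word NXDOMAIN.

Op 1: insert b.com -> 10.0.0.2 (expiry=0+11=11). clock=0
Op 2: insert a.com -> 10.0.0.1 (expiry=0+2=2). clock=0
Op 3: insert a.com -> 10.0.0.1 (expiry=0+6=6). clock=0
Op 4: insert a.com -> 10.0.0.2 (expiry=0+11=11). clock=0
Op 5: insert a.com -> 10.0.0.1 (expiry=0+2=2). clock=0
Op 6: insert a.com -> 10.0.0.2 (expiry=0+2=2). clock=0
Op 7: insert b.com -> 10.0.0.2 (expiry=0+7=7). clock=0
Op 8: insert a.com -> 10.0.0.1 (expiry=0+5=5). clock=0
Op 9: insert b.com -> 10.0.0.1 (expiry=0+6=6). clock=0
Op 10: insert a.com -> 10.0.0.1 (expiry=0+5=5). clock=0
Op 11: tick 5 -> clock=5. purged={a.com}
Op 12: tick 2 -> clock=7. purged={b.com}
Op 13: tick 8 -> clock=15.
Op 14: insert b.com -> 10.0.0.2 (expiry=15+12=27). clock=15
Op 15: insert b.com -> 10.0.0.1 (expiry=15+7=22). clock=15
lookup a.com: not in cache (expired or never inserted)

Answer: NXDOMAIN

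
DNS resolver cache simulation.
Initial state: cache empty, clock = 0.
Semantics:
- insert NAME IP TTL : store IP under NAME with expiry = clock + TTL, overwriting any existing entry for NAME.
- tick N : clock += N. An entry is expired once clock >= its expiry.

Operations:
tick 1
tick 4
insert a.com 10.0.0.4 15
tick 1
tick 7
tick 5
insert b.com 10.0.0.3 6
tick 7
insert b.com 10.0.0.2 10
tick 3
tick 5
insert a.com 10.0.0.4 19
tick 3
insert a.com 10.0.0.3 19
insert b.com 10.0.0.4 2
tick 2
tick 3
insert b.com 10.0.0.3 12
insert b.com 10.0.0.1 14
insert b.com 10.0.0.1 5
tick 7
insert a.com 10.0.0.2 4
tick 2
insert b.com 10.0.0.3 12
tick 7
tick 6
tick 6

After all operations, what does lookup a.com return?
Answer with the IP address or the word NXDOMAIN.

Op 1: tick 1 -> clock=1.
Op 2: tick 4 -> clock=5.
Op 3: insert a.com -> 10.0.0.4 (expiry=5+15=20). clock=5
Op 4: tick 1 -> clock=6.
Op 5: tick 7 -> clock=13.
Op 6: tick 5 -> clock=18.
Op 7: insert b.com -> 10.0.0.3 (expiry=18+6=24). clock=18
Op 8: tick 7 -> clock=25. purged={a.com,b.com}
Op 9: insert b.com -> 10.0.0.2 (expiry=25+10=35). clock=25
Op 10: tick 3 -> clock=28.
Op 11: tick 5 -> clock=33.
Op 12: insert a.com -> 10.0.0.4 (expiry=33+19=52). clock=33
Op 13: tick 3 -> clock=36. purged={b.com}
Op 14: insert a.com -> 10.0.0.3 (expiry=36+19=55). clock=36
Op 15: insert b.com -> 10.0.0.4 (expiry=36+2=38). clock=36
Op 16: tick 2 -> clock=38. purged={b.com}
Op 17: tick 3 -> clock=41.
Op 18: insert b.com -> 10.0.0.3 (expiry=41+12=53). clock=41
Op 19: insert b.com -> 10.0.0.1 (expiry=41+14=55). clock=41
Op 20: insert b.com -> 10.0.0.1 (expiry=41+5=46). clock=41
Op 21: tick 7 -> clock=48. purged={b.com}
Op 22: insert a.com -> 10.0.0.2 (expiry=48+4=52). clock=48
Op 23: tick 2 -> clock=50.
Op 24: insert b.com -> 10.0.0.3 (expiry=50+12=62). clock=50
Op 25: tick 7 -> clock=57. purged={a.com}
Op 26: tick 6 -> clock=63. purged={b.com}
Op 27: tick 6 -> clock=69.
lookup a.com: not in cache (expired or never inserted)

Answer: NXDOMAIN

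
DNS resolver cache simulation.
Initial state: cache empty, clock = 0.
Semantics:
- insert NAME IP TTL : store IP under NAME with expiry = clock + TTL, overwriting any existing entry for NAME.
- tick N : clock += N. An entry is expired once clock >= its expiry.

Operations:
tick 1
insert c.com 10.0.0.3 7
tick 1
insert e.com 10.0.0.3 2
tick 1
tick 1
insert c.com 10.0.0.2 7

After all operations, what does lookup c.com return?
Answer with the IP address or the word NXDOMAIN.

Op 1: tick 1 -> clock=1.
Op 2: insert c.com -> 10.0.0.3 (expiry=1+7=8). clock=1
Op 3: tick 1 -> clock=2.
Op 4: insert e.com -> 10.0.0.3 (expiry=2+2=4). clock=2
Op 5: tick 1 -> clock=3.
Op 6: tick 1 -> clock=4. purged={e.com}
Op 7: insert c.com -> 10.0.0.2 (expiry=4+7=11). clock=4
lookup c.com: present, ip=10.0.0.2 expiry=11 > clock=4

Answer: 10.0.0.2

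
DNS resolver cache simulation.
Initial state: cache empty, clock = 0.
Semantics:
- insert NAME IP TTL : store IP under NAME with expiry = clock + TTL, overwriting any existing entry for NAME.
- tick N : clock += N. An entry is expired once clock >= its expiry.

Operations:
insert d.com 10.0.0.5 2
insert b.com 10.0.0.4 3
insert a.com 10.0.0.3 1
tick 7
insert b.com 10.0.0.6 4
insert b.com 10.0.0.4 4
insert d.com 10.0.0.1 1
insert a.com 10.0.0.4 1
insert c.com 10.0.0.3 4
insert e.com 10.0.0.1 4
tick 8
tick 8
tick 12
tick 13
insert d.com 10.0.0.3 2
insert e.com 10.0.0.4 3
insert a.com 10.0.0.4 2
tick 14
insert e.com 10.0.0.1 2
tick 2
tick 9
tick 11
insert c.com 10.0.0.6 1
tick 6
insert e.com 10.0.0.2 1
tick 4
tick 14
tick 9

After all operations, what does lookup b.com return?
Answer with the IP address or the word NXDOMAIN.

Answer: NXDOMAIN

Derivation:
Op 1: insert d.com -> 10.0.0.5 (expiry=0+2=2). clock=0
Op 2: insert b.com -> 10.0.0.4 (expiry=0+3=3). clock=0
Op 3: insert a.com -> 10.0.0.3 (expiry=0+1=1). clock=0
Op 4: tick 7 -> clock=7. purged={a.com,b.com,d.com}
Op 5: insert b.com -> 10.0.0.6 (expiry=7+4=11). clock=7
Op 6: insert b.com -> 10.0.0.4 (expiry=7+4=11). clock=7
Op 7: insert d.com -> 10.0.0.1 (expiry=7+1=8). clock=7
Op 8: insert a.com -> 10.0.0.4 (expiry=7+1=8). clock=7
Op 9: insert c.com -> 10.0.0.3 (expiry=7+4=11). clock=7
Op 10: insert e.com -> 10.0.0.1 (expiry=7+4=11). clock=7
Op 11: tick 8 -> clock=15. purged={a.com,b.com,c.com,d.com,e.com}
Op 12: tick 8 -> clock=23.
Op 13: tick 12 -> clock=35.
Op 14: tick 13 -> clock=48.
Op 15: insert d.com -> 10.0.0.3 (expiry=48+2=50). clock=48
Op 16: insert e.com -> 10.0.0.4 (expiry=48+3=51). clock=48
Op 17: insert a.com -> 10.0.0.4 (expiry=48+2=50). clock=48
Op 18: tick 14 -> clock=62. purged={a.com,d.com,e.com}
Op 19: insert e.com -> 10.0.0.1 (expiry=62+2=64). clock=62
Op 20: tick 2 -> clock=64. purged={e.com}
Op 21: tick 9 -> clock=73.
Op 22: tick 11 -> clock=84.
Op 23: insert c.com -> 10.0.0.6 (expiry=84+1=85). clock=84
Op 24: tick 6 -> clock=90. purged={c.com}
Op 25: insert e.com -> 10.0.0.2 (expiry=90+1=91). clock=90
Op 26: tick 4 -> clock=94. purged={e.com}
Op 27: tick 14 -> clock=108.
Op 28: tick 9 -> clock=117.
lookup b.com: not in cache (expired or never inserted)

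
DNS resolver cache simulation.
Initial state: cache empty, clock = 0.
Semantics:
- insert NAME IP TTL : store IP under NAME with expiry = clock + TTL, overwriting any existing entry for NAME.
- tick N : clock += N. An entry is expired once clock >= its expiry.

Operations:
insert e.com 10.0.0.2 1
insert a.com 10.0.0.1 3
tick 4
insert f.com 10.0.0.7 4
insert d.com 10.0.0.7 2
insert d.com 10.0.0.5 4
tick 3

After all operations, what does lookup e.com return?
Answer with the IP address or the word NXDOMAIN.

Op 1: insert e.com -> 10.0.0.2 (expiry=0+1=1). clock=0
Op 2: insert a.com -> 10.0.0.1 (expiry=0+3=3). clock=0
Op 3: tick 4 -> clock=4. purged={a.com,e.com}
Op 4: insert f.com -> 10.0.0.7 (expiry=4+4=8). clock=4
Op 5: insert d.com -> 10.0.0.7 (expiry=4+2=6). clock=4
Op 6: insert d.com -> 10.0.0.5 (expiry=4+4=8). clock=4
Op 7: tick 3 -> clock=7.
lookup e.com: not in cache (expired or never inserted)

Answer: NXDOMAIN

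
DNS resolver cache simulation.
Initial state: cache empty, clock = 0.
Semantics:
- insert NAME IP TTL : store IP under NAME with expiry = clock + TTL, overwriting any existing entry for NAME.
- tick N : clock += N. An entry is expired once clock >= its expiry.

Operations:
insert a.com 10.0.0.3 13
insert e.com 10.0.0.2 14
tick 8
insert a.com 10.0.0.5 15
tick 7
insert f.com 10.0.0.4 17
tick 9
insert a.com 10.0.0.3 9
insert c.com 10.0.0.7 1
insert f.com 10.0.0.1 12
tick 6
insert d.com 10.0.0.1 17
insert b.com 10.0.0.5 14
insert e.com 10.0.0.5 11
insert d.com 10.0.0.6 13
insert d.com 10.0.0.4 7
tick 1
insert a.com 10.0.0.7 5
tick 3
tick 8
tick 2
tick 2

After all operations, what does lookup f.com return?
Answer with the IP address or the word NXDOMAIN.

Answer: NXDOMAIN

Derivation:
Op 1: insert a.com -> 10.0.0.3 (expiry=0+13=13). clock=0
Op 2: insert e.com -> 10.0.0.2 (expiry=0+14=14). clock=0
Op 3: tick 8 -> clock=8.
Op 4: insert a.com -> 10.0.0.5 (expiry=8+15=23). clock=8
Op 5: tick 7 -> clock=15. purged={e.com}
Op 6: insert f.com -> 10.0.0.4 (expiry=15+17=32). clock=15
Op 7: tick 9 -> clock=24. purged={a.com}
Op 8: insert a.com -> 10.0.0.3 (expiry=24+9=33). clock=24
Op 9: insert c.com -> 10.0.0.7 (expiry=24+1=25). clock=24
Op 10: insert f.com -> 10.0.0.1 (expiry=24+12=36). clock=24
Op 11: tick 6 -> clock=30. purged={c.com}
Op 12: insert d.com -> 10.0.0.1 (expiry=30+17=47). clock=30
Op 13: insert b.com -> 10.0.0.5 (expiry=30+14=44). clock=30
Op 14: insert e.com -> 10.0.0.5 (expiry=30+11=41). clock=30
Op 15: insert d.com -> 10.0.0.6 (expiry=30+13=43). clock=30
Op 16: insert d.com -> 10.0.0.4 (expiry=30+7=37). clock=30
Op 17: tick 1 -> clock=31.
Op 18: insert a.com -> 10.0.0.7 (expiry=31+5=36). clock=31
Op 19: tick 3 -> clock=34.
Op 20: tick 8 -> clock=42. purged={a.com,d.com,e.com,f.com}
Op 21: tick 2 -> clock=44. purged={b.com}
Op 22: tick 2 -> clock=46.
lookup f.com: not in cache (expired or never inserted)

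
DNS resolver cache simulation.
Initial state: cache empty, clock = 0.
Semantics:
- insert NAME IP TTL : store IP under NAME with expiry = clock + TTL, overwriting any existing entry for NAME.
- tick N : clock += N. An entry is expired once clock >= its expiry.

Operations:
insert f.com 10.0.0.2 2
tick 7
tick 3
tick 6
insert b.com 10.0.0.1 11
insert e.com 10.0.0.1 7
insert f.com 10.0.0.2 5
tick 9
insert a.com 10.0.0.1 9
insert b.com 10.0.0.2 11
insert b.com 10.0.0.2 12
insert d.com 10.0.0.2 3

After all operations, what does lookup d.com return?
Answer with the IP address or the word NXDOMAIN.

Answer: 10.0.0.2

Derivation:
Op 1: insert f.com -> 10.0.0.2 (expiry=0+2=2). clock=0
Op 2: tick 7 -> clock=7. purged={f.com}
Op 3: tick 3 -> clock=10.
Op 4: tick 6 -> clock=16.
Op 5: insert b.com -> 10.0.0.1 (expiry=16+11=27). clock=16
Op 6: insert e.com -> 10.0.0.1 (expiry=16+7=23). clock=16
Op 7: insert f.com -> 10.0.0.2 (expiry=16+5=21). clock=16
Op 8: tick 9 -> clock=25. purged={e.com,f.com}
Op 9: insert a.com -> 10.0.0.1 (expiry=25+9=34). clock=25
Op 10: insert b.com -> 10.0.0.2 (expiry=25+11=36). clock=25
Op 11: insert b.com -> 10.0.0.2 (expiry=25+12=37). clock=25
Op 12: insert d.com -> 10.0.0.2 (expiry=25+3=28). clock=25
lookup d.com: present, ip=10.0.0.2 expiry=28 > clock=25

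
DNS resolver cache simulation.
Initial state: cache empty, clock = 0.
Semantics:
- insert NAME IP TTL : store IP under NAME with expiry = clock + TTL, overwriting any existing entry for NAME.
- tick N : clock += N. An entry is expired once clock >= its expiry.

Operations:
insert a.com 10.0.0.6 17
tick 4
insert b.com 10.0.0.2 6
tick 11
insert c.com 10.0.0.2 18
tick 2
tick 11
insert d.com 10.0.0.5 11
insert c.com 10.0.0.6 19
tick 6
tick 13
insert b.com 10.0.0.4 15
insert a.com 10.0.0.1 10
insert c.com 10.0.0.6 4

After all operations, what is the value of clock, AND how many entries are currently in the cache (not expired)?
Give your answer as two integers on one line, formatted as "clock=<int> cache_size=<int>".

Op 1: insert a.com -> 10.0.0.6 (expiry=0+17=17). clock=0
Op 2: tick 4 -> clock=4.
Op 3: insert b.com -> 10.0.0.2 (expiry=4+6=10). clock=4
Op 4: tick 11 -> clock=15. purged={b.com}
Op 5: insert c.com -> 10.0.0.2 (expiry=15+18=33). clock=15
Op 6: tick 2 -> clock=17. purged={a.com}
Op 7: tick 11 -> clock=28.
Op 8: insert d.com -> 10.0.0.5 (expiry=28+11=39). clock=28
Op 9: insert c.com -> 10.0.0.6 (expiry=28+19=47). clock=28
Op 10: tick 6 -> clock=34.
Op 11: tick 13 -> clock=47. purged={c.com,d.com}
Op 12: insert b.com -> 10.0.0.4 (expiry=47+15=62). clock=47
Op 13: insert a.com -> 10.0.0.1 (expiry=47+10=57). clock=47
Op 14: insert c.com -> 10.0.0.6 (expiry=47+4=51). clock=47
Final clock = 47
Final cache (unexpired): {a.com,b.com,c.com} -> size=3

Answer: clock=47 cache_size=3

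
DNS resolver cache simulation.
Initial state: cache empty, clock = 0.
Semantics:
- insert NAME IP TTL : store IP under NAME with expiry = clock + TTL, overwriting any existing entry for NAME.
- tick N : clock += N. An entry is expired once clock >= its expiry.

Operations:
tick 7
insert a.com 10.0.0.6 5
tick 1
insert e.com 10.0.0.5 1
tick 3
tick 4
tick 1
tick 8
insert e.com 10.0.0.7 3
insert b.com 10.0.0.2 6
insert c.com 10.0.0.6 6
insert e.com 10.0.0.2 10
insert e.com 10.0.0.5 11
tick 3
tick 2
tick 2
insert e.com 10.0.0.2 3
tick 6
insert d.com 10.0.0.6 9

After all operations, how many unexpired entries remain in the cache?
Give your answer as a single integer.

Op 1: tick 7 -> clock=7.
Op 2: insert a.com -> 10.0.0.6 (expiry=7+5=12). clock=7
Op 3: tick 1 -> clock=8.
Op 4: insert e.com -> 10.0.0.5 (expiry=8+1=9). clock=8
Op 5: tick 3 -> clock=11. purged={e.com}
Op 6: tick 4 -> clock=15. purged={a.com}
Op 7: tick 1 -> clock=16.
Op 8: tick 8 -> clock=24.
Op 9: insert e.com -> 10.0.0.7 (expiry=24+3=27). clock=24
Op 10: insert b.com -> 10.0.0.2 (expiry=24+6=30). clock=24
Op 11: insert c.com -> 10.0.0.6 (expiry=24+6=30). clock=24
Op 12: insert e.com -> 10.0.0.2 (expiry=24+10=34). clock=24
Op 13: insert e.com -> 10.0.0.5 (expiry=24+11=35). clock=24
Op 14: tick 3 -> clock=27.
Op 15: tick 2 -> clock=29.
Op 16: tick 2 -> clock=31. purged={b.com,c.com}
Op 17: insert e.com -> 10.0.0.2 (expiry=31+3=34). clock=31
Op 18: tick 6 -> clock=37. purged={e.com}
Op 19: insert d.com -> 10.0.0.6 (expiry=37+9=46). clock=37
Final cache (unexpired): {d.com} -> size=1

Answer: 1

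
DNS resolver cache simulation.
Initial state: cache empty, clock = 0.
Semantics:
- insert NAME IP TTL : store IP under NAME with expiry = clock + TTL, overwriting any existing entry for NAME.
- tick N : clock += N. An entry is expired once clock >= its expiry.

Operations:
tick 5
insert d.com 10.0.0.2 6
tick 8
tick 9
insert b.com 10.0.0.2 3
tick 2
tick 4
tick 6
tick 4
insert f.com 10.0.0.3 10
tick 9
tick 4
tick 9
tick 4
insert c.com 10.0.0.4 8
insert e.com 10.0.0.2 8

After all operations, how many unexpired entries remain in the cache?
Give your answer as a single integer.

Answer: 2

Derivation:
Op 1: tick 5 -> clock=5.
Op 2: insert d.com -> 10.0.0.2 (expiry=5+6=11). clock=5
Op 3: tick 8 -> clock=13. purged={d.com}
Op 4: tick 9 -> clock=22.
Op 5: insert b.com -> 10.0.0.2 (expiry=22+3=25). clock=22
Op 6: tick 2 -> clock=24.
Op 7: tick 4 -> clock=28. purged={b.com}
Op 8: tick 6 -> clock=34.
Op 9: tick 4 -> clock=38.
Op 10: insert f.com -> 10.0.0.3 (expiry=38+10=48). clock=38
Op 11: tick 9 -> clock=47.
Op 12: tick 4 -> clock=51. purged={f.com}
Op 13: tick 9 -> clock=60.
Op 14: tick 4 -> clock=64.
Op 15: insert c.com -> 10.0.0.4 (expiry=64+8=72). clock=64
Op 16: insert e.com -> 10.0.0.2 (expiry=64+8=72). clock=64
Final cache (unexpired): {c.com,e.com} -> size=2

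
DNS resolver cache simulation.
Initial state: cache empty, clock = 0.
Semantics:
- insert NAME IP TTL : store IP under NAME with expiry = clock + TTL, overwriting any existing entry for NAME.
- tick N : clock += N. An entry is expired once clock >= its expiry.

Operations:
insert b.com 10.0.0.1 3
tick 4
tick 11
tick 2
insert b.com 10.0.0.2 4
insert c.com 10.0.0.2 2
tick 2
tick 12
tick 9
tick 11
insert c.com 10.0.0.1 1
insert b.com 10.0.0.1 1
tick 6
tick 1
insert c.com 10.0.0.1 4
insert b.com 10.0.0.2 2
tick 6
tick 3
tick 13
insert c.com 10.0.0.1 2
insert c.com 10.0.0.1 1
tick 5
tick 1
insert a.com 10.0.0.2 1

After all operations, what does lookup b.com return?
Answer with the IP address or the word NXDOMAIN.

Op 1: insert b.com -> 10.0.0.1 (expiry=0+3=3). clock=0
Op 2: tick 4 -> clock=4. purged={b.com}
Op 3: tick 11 -> clock=15.
Op 4: tick 2 -> clock=17.
Op 5: insert b.com -> 10.0.0.2 (expiry=17+4=21). clock=17
Op 6: insert c.com -> 10.0.0.2 (expiry=17+2=19). clock=17
Op 7: tick 2 -> clock=19. purged={c.com}
Op 8: tick 12 -> clock=31. purged={b.com}
Op 9: tick 9 -> clock=40.
Op 10: tick 11 -> clock=51.
Op 11: insert c.com -> 10.0.0.1 (expiry=51+1=52). clock=51
Op 12: insert b.com -> 10.0.0.1 (expiry=51+1=52). clock=51
Op 13: tick 6 -> clock=57. purged={b.com,c.com}
Op 14: tick 1 -> clock=58.
Op 15: insert c.com -> 10.0.0.1 (expiry=58+4=62). clock=58
Op 16: insert b.com -> 10.0.0.2 (expiry=58+2=60). clock=58
Op 17: tick 6 -> clock=64. purged={b.com,c.com}
Op 18: tick 3 -> clock=67.
Op 19: tick 13 -> clock=80.
Op 20: insert c.com -> 10.0.0.1 (expiry=80+2=82). clock=80
Op 21: insert c.com -> 10.0.0.1 (expiry=80+1=81). clock=80
Op 22: tick 5 -> clock=85. purged={c.com}
Op 23: tick 1 -> clock=86.
Op 24: insert a.com -> 10.0.0.2 (expiry=86+1=87). clock=86
lookup b.com: not in cache (expired or never inserted)

Answer: NXDOMAIN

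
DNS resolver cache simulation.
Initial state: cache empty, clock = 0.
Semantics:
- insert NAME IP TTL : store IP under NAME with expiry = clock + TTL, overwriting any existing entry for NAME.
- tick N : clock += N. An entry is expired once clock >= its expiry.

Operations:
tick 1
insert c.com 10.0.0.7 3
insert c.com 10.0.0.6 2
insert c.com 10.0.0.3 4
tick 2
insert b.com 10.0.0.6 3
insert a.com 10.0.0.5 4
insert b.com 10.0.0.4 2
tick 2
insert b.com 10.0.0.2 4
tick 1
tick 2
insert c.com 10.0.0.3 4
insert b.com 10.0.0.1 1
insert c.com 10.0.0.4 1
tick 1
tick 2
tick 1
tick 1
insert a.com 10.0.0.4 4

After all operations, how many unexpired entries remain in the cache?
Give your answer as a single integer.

Op 1: tick 1 -> clock=1.
Op 2: insert c.com -> 10.0.0.7 (expiry=1+3=4). clock=1
Op 3: insert c.com -> 10.0.0.6 (expiry=1+2=3). clock=1
Op 4: insert c.com -> 10.0.0.3 (expiry=1+4=5). clock=1
Op 5: tick 2 -> clock=3.
Op 6: insert b.com -> 10.0.0.6 (expiry=3+3=6). clock=3
Op 7: insert a.com -> 10.0.0.5 (expiry=3+4=7). clock=3
Op 8: insert b.com -> 10.0.0.4 (expiry=3+2=5). clock=3
Op 9: tick 2 -> clock=5. purged={b.com,c.com}
Op 10: insert b.com -> 10.0.0.2 (expiry=5+4=9). clock=5
Op 11: tick 1 -> clock=6.
Op 12: tick 2 -> clock=8. purged={a.com}
Op 13: insert c.com -> 10.0.0.3 (expiry=8+4=12). clock=8
Op 14: insert b.com -> 10.0.0.1 (expiry=8+1=9). clock=8
Op 15: insert c.com -> 10.0.0.4 (expiry=8+1=9). clock=8
Op 16: tick 1 -> clock=9. purged={b.com,c.com}
Op 17: tick 2 -> clock=11.
Op 18: tick 1 -> clock=12.
Op 19: tick 1 -> clock=13.
Op 20: insert a.com -> 10.0.0.4 (expiry=13+4=17). clock=13
Final cache (unexpired): {a.com} -> size=1

Answer: 1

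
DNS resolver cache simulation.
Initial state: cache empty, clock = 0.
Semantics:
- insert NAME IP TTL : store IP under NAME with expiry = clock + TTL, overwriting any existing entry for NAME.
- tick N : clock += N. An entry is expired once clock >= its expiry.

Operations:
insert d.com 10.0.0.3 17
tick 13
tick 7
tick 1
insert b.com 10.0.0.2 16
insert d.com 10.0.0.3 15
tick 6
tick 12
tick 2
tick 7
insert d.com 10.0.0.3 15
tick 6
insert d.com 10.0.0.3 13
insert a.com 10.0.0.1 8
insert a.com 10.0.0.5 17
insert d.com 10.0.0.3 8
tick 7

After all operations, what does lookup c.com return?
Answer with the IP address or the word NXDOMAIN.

Answer: NXDOMAIN

Derivation:
Op 1: insert d.com -> 10.0.0.3 (expiry=0+17=17). clock=0
Op 2: tick 13 -> clock=13.
Op 3: tick 7 -> clock=20. purged={d.com}
Op 4: tick 1 -> clock=21.
Op 5: insert b.com -> 10.0.0.2 (expiry=21+16=37). clock=21
Op 6: insert d.com -> 10.0.0.3 (expiry=21+15=36). clock=21
Op 7: tick 6 -> clock=27.
Op 8: tick 12 -> clock=39. purged={b.com,d.com}
Op 9: tick 2 -> clock=41.
Op 10: tick 7 -> clock=48.
Op 11: insert d.com -> 10.0.0.3 (expiry=48+15=63). clock=48
Op 12: tick 6 -> clock=54.
Op 13: insert d.com -> 10.0.0.3 (expiry=54+13=67). clock=54
Op 14: insert a.com -> 10.0.0.1 (expiry=54+8=62). clock=54
Op 15: insert a.com -> 10.0.0.5 (expiry=54+17=71). clock=54
Op 16: insert d.com -> 10.0.0.3 (expiry=54+8=62). clock=54
Op 17: tick 7 -> clock=61.
lookup c.com: not in cache (expired or never inserted)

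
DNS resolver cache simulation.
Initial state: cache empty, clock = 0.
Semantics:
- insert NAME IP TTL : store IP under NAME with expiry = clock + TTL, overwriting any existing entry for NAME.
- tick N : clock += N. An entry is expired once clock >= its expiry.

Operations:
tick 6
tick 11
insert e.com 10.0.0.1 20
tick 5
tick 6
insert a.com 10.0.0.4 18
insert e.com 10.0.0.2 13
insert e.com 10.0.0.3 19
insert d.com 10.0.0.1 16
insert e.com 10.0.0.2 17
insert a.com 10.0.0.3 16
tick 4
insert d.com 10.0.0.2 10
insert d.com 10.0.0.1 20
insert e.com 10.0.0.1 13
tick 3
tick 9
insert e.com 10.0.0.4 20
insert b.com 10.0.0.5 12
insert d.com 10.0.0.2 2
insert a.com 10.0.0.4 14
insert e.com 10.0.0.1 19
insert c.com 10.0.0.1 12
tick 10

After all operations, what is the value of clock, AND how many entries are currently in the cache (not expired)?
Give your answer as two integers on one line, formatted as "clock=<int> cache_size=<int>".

Op 1: tick 6 -> clock=6.
Op 2: tick 11 -> clock=17.
Op 3: insert e.com -> 10.0.0.1 (expiry=17+20=37). clock=17
Op 4: tick 5 -> clock=22.
Op 5: tick 6 -> clock=28.
Op 6: insert a.com -> 10.0.0.4 (expiry=28+18=46). clock=28
Op 7: insert e.com -> 10.0.0.2 (expiry=28+13=41). clock=28
Op 8: insert e.com -> 10.0.0.3 (expiry=28+19=47). clock=28
Op 9: insert d.com -> 10.0.0.1 (expiry=28+16=44). clock=28
Op 10: insert e.com -> 10.0.0.2 (expiry=28+17=45). clock=28
Op 11: insert a.com -> 10.0.0.3 (expiry=28+16=44). clock=28
Op 12: tick 4 -> clock=32.
Op 13: insert d.com -> 10.0.0.2 (expiry=32+10=42). clock=32
Op 14: insert d.com -> 10.0.0.1 (expiry=32+20=52). clock=32
Op 15: insert e.com -> 10.0.0.1 (expiry=32+13=45). clock=32
Op 16: tick 3 -> clock=35.
Op 17: tick 9 -> clock=44. purged={a.com}
Op 18: insert e.com -> 10.0.0.4 (expiry=44+20=64). clock=44
Op 19: insert b.com -> 10.0.0.5 (expiry=44+12=56). clock=44
Op 20: insert d.com -> 10.0.0.2 (expiry=44+2=46). clock=44
Op 21: insert a.com -> 10.0.0.4 (expiry=44+14=58). clock=44
Op 22: insert e.com -> 10.0.0.1 (expiry=44+19=63). clock=44
Op 23: insert c.com -> 10.0.0.1 (expiry=44+12=56). clock=44
Op 24: tick 10 -> clock=54. purged={d.com}
Final clock = 54
Final cache (unexpired): {a.com,b.com,c.com,e.com} -> size=4

Answer: clock=54 cache_size=4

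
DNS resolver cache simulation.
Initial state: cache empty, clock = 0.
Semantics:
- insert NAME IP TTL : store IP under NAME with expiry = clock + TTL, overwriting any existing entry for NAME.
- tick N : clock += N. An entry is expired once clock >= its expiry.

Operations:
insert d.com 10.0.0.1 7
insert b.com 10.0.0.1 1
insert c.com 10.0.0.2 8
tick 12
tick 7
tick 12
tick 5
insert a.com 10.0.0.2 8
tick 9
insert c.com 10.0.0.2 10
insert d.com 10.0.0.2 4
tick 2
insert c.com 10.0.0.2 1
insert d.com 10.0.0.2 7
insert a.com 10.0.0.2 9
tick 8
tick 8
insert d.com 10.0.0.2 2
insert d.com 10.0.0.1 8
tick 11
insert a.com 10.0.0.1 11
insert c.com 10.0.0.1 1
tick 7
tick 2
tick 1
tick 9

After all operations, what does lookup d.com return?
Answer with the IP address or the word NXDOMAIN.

Op 1: insert d.com -> 10.0.0.1 (expiry=0+7=7). clock=0
Op 2: insert b.com -> 10.0.0.1 (expiry=0+1=1). clock=0
Op 3: insert c.com -> 10.0.0.2 (expiry=0+8=8). clock=0
Op 4: tick 12 -> clock=12. purged={b.com,c.com,d.com}
Op 5: tick 7 -> clock=19.
Op 6: tick 12 -> clock=31.
Op 7: tick 5 -> clock=36.
Op 8: insert a.com -> 10.0.0.2 (expiry=36+8=44). clock=36
Op 9: tick 9 -> clock=45. purged={a.com}
Op 10: insert c.com -> 10.0.0.2 (expiry=45+10=55). clock=45
Op 11: insert d.com -> 10.0.0.2 (expiry=45+4=49). clock=45
Op 12: tick 2 -> clock=47.
Op 13: insert c.com -> 10.0.0.2 (expiry=47+1=48). clock=47
Op 14: insert d.com -> 10.0.0.2 (expiry=47+7=54). clock=47
Op 15: insert a.com -> 10.0.0.2 (expiry=47+9=56). clock=47
Op 16: tick 8 -> clock=55. purged={c.com,d.com}
Op 17: tick 8 -> clock=63. purged={a.com}
Op 18: insert d.com -> 10.0.0.2 (expiry=63+2=65). clock=63
Op 19: insert d.com -> 10.0.0.1 (expiry=63+8=71). clock=63
Op 20: tick 11 -> clock=74. purged={d.com}
Op 21: insert a.com -> 10.0.0.1 (expiry=74+11=85). clock=74
Op 22: insert c.com -> 10.0.0.1 (expiry=74+1=75). clock=74
Op 23: tick 7 -> clock=81. purged={c.com}
Op 24: tick 2 -> clock=83.
Op 25: tick 1 -> clock=84.
Op 26: tick 9 -> clock=93. purged={a.com}
lookup d.com: not in cache (expired or never inserted)

Answer: NXDOMAIN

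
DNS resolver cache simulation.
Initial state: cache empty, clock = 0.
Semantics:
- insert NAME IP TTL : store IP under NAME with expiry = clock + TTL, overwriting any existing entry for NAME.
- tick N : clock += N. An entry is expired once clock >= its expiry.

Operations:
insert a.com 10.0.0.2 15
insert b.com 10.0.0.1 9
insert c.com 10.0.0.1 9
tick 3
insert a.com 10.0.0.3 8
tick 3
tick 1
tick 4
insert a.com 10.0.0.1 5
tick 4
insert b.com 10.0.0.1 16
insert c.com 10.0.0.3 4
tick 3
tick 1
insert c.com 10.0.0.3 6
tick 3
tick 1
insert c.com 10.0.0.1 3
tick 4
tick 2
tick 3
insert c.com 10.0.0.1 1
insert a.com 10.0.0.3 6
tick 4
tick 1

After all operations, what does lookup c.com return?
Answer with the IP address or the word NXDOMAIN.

Op 1: insert a.com -> 10.0.0.2 (expiry=0+15=15). clock=0
Op 2: insert b.com -> 10.0.0.1 (expiry=0+9=9). clock=0
Op 3: insert c.com -> 10.0.0.1 (expiry=0+9=9). clock=0
Op 4: tick 3 -> clock=3.
Op 5: insert a.com -> 10.0.0.3 (expiry=3+8=11). clock=3
Op 6: tick 3 -> clock=6.
Op 7: tick 1 -> clock=7.
Op 8: tick 4 -> clock=11. purged={a.com,b.com,c.com}
Op 9: insert a.com -> 10.0.0.1 (expiry=11+5=16). clock=11
Op 10: tick 4 -> clock=15.
Op 11: insert b.com -> 10.0.0.1 (expiry=15+16=31). clock=15
Op 12: insert c.com -> 10.0.0.3 (expiry=15+4=19). clock=15
Op 13: tick 3 -> clock=18. purged={a.com}
Op 14: tick 1 -> clock=19. purged={c.com}
Op 15: insert c.com -> 10.0.0.3 (expiry=19+6=25). clock=19
Op 16: tick 3 -> clock=22.
Op 17: tick 1 -> clock=23.
Op 18: insert c.com -> 10.0.0.1 (expiry=23+3=26). clock=23
Op 19: tick 4 -> clock=27. purged={c.com}
Op 20: tick 2 -> clock=29.
Op 21: tick 3 -> clock=32. purged={b.com}
Op 22: insert c.com -> 10.0.0.1 (expiry=32+1=33). clock=32
Op 23: insert a.com -> 10.0.0.3 (expiry=32+6=38). clock=32
Op 24: tick 4 -> clock=36. purged={c.com}
Op 25: tick 1 -> clock=37.
lookup c.com: not in cache (expired or never inserted)

Answer: NXDOMAIN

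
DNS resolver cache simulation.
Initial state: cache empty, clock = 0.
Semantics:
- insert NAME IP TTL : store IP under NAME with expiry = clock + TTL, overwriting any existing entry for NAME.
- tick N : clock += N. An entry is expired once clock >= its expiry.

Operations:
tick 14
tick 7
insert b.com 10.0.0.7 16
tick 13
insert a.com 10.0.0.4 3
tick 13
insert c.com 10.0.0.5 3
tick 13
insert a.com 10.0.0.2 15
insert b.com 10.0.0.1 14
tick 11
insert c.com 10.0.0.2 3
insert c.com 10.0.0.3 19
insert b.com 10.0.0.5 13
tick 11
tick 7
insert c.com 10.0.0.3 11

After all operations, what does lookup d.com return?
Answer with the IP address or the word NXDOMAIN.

Op 1: tick 14 -> clock=14.
Op 2: tick 7 -> clock=21.
Op 3: insert b.com -> 10.0.0.7 (expiry=21+16=37). clock=21
Op 4: tick 13 -> clock=34.
Op 5: insert a.com -> 10.0.0.4 (expiry=34+3=37). clock=34
Op 6: tick 13 -> clock=47. purged={a.com,b.com}
Op 7: insert c.com -> 10.0.0.5 (expiry=47+3=50). clock=47
Op 8: tick 13 -> clock=60. purged={c.com}
Op 9: insert a.com -> 10.0.0.2 (expiry=60+15=75). clock=60
Op 10: insert b.com -> 10.0.0.1 (expiry=60+14=74). clock=60
Op 11: tick 11 -> clock=71.
Op 12: insert c.com -> 10.0.0.2 (expiry=71+3=74). clock=71
Op 13: insert c.com -> 10.0.0.3 (expiry=71+19=90). clock=71
Op 14: insert b.com -> 10.0.0.5 (expiry=71+13=84). clock=71
Op 15: tick 11 -> clock=82. purged={a.com}
Op 16: tick 7 -> clock=89. purged={b.com}
Op 17: insert c.com -> 10.0.0.3 (expiry=89+11=100). clock=89
lookup d.com: not in cache (expired or never inserted)

Answer: NXDOMAIN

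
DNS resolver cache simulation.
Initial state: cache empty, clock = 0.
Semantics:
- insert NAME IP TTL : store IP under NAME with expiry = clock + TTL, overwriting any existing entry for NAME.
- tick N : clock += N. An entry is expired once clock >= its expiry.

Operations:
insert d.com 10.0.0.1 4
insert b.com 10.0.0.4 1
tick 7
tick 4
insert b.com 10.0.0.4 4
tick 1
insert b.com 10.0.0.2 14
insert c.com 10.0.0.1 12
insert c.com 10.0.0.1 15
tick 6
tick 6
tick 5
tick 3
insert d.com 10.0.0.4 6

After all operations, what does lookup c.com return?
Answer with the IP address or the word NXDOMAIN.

Answer: NXDOMAIN

Derivation:
Op 1: insert d.com -> 10.0.0.1 (expiry=0+4=4). clock=0
Op 2: insert b.com -> 10.0.0.4 (expiry=0+1=1). clock=0
Op 3: tick 7 -> clock=7. purged={b.com,d.com}
Op 4: tick 4 -> clock=11.
Op 5: insert b.com -> 10.0.0.4 (expiry=11+4=15). clock=11
Op 6: tick 1 -> clock=12.
Op 7: insert b.com -> 10.0.0.2 (expiry=12+14=26). clock=12
Op 8: insert c.com -> 10.0.0.1 (expiry=12+12=24). clock=12
Op 9: insert c.com -> 10.0.0.1 (expiry=12+15=27). clock=12
Op 10: tick 6 -> clock=18.
Op 11: tick 6 -> clock=24.
Op 12: tick 5 -> clock=29. purged={b.com,c.com}
Op 13: tick 3 -> clock=32.
Op 14: insert d.com -> 10.0.0.4 (expiry=32+6=38). clock=32
lookup c.com: not in cache (expired or never inserted)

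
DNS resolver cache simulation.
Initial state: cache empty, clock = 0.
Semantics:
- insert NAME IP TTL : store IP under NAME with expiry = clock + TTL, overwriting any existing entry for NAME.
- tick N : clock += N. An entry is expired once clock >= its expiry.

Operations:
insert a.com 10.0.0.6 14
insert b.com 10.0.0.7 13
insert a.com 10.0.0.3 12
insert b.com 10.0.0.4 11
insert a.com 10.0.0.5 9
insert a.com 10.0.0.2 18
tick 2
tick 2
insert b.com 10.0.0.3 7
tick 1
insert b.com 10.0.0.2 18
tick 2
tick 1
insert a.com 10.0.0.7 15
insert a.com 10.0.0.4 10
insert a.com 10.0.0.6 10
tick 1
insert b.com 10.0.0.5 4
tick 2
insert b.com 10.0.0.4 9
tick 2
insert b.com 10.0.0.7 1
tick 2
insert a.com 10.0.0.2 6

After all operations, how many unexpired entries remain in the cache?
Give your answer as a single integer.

Answer: 1

Derivation:
Op 1: insert a.com -> 10.0.0.6 (expiry=0+14=14). clock=0
Op 2: insert b.com -> 10.0.0.7 (expiry=0+13=13). clock=0
Op 3: insert a.com -> 10.0.0.3 (expiry=0+12=12). clock=0
Op 4: insert b.com -> 10.0.0.4 (expiry=0+11=11). clock=0
Op 5: insert a.com -> 10.0.0.5 (expiry=0+9=9). clock=0
Op 6: insert a.com -> 10.0.0.2 (expiry=0+18=18). clock=0
Op 7: tick 2 -> clock=2.
Op 8: tick 2 -> clock=4.
Op 9: insert b.com -> 10.0.0.3 (expiry=4+7=11). clock=4
Op 10: tick 1 -> clock=5.
Op 11: insert b.com -> 10.0.0.2 (expiry=5+18=23). clock=5
Op 12: tick 2 -> clock=7.
Op 13: tick 1 -> clock=8.
Op 14: insert a.com -> 10.0.0.7 (expiry=8+15=23). clock=8
Op 15: insert a.com -> 10.0.0.4 (expiry=8+10=18). clock=8
Op 16: insert a.com -> 10.0.0.6 (expiry=8+10=18). clock=8
Op 17: tick 1 -> clock=9.
Op 18: insert b.com -> 10.0.0.5 (expiry=9+4=13). clock=9
Op 19: tick 2 -> clock=11.
Op 20: insert b.com -> 10.0.0.4 (expiry=11+9=20). clock=11
Op 21: tick 2 -> clock=13.
Op 22: insert b.com -> 10.0.0.7 (expiry=13+1=14). clock=13
Op 23: tick 2 -> clock=15. purged={b.com}
Op 24: insert a.com -> 10.0.0.2 (expiry=15+6=21). clock=15
Final cache (unexpired): {a.com} -> size=1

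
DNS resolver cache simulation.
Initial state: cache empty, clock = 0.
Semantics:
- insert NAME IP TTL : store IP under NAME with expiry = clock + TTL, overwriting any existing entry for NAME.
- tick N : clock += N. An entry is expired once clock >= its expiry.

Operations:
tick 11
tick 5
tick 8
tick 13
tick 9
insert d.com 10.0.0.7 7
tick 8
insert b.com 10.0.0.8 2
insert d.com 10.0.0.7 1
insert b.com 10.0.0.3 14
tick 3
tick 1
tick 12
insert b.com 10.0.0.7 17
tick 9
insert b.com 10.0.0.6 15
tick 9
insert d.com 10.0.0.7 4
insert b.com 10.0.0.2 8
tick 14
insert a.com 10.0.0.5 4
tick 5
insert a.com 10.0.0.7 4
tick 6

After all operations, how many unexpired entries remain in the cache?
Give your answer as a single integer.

Op 1: tick 11 -> clock=11.
Op 2: tick 5 -> clock=16.
Op 3: tick 8 -> clock=24.
Op 4: tick 13 -> clock=37.
Op 5: tick 9 -> clock=46.
Op 6: insert d.com -> 10.0.0.7 (expiry=46+7=53). clock=46
Op 7: tick 8 -> clock=54. purged={d.com}
Op 8: insert b.com -> 10.0.0.8 (expiry=54+2=56). clock=54
Op 9: insert d.com -> 10.0.0.7 (expiry=54+1=55). clock=54
Op 10: insert b.com -> 10.0.0.3 (expiry=54+14=68). clock=54
Op 11: tick 3 -> clock=57. purged={d.com}
Op 12: tick 1 -> clock=58.
Op 13: tick 12 -> clock=70. purged={b.com}
Op 14: insert b.com -> 10.0.0.7 (expiry=70+17=87). clock=70
Op 15: tick 9 -> clock=79.
Op 16: insert b.com -> 10.0.0.6 (expiry=79+15=94). clock=79
Op 17: tick 9 -> clock=88.
Op 18: insert d.com -> 10.0.0.7 (expiry=88+4=92). clock=88
Op 19: insert b.com -> 10.0.0.2 (expiry=88+8=96). clock=88
Op 20: tick 14 -> clock=102. purged={b.com,d.com}
Op 21: insert a.com -> 10.0.0.5 (expiry=102+4=106). clock=102
Op 22: tick 5 -> clock=107. purged={a.com}
Op 23: insert a.com -> 10.0.0.7 (expiry=107+4=111). clock=107
Op 24: tick 6 -> clock=113. purged={a.com}
Final cache (unexpired): {} -> size=0

Answer: 0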